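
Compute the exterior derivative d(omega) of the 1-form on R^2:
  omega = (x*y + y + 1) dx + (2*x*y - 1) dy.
d(omega) = (-x + 2*y - 1) dx ∧ dy

For a 1-form omega = sum_i f_i dx_i, the exterior derivative is
  d(omega) = sum_{i < j} (∂f_j/∂x_i - ∂f_i/∂x_j) dx_i ∧ dx_j.
  coefficient of dx ∧ dy: ∂f_2/∂x - ∂f_1/∂y = ∂(2*x*y - 1)/∂x - ∂(x*y + y + 1)/∂y = -x + 2*y - 1
Assembling: d(omega) = (-x + 2*y - 1) dx ∧ dy.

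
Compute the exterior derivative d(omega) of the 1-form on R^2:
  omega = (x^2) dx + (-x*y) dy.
d(omega) = (-y) dx ∧ dy

For a 1-form omega = sum_i f_i dx_i, the exterior derivative is
  d(omega) = sum_{i < j} (∂f_j/∂x_i - ∂f_i/∂x_j) dx_i ∧ dx_j.
  coefficient of dx ∧ dy: ∂f_2/∂x - ∂f_1/∂y = ∂(-x*y)/∂x - ∂(x^2)/∂y = -y
Assembling: d(omega) = (-y) dx ∧ dy.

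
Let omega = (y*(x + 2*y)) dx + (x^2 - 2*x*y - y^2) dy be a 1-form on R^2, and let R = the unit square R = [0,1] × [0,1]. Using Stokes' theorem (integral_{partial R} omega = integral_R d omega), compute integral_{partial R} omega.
integral_(partial R) omega = -5/2

Stokes: integral_partial_R omega = integral_R d omega with d omega = (∂Q/∂x - ∂P/∂y) dx ∧ dy.
  ∂Q/∂x = 2*x - 2*y
  ∂P/∂y = x + 4*y
  integrand = ∂Q/∂x - ∂P/∂y = x - 6*y.
Integrating over R: integral_0^1 integral_0^1 (x - 6*y) dx dy = -5/2.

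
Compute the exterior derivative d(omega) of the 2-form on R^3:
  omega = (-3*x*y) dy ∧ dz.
d(omega) = (-3*y) dx ∧ dy ∧ dz

For a 2-form omega = sum_{i<j} g_{ij} dx_i ∧ dx_j, the exterior derivative is
  d(omega) = sum_{i<j} d(g_{ij}) ∧ dx_i ∧ dx_j = sum_{i<j, k} (∂g_{ij}/∂x_k) dx_k ∧ dx_i ∧ dx_j.
Expand each term, using dx_k ∧ dx_i ∧ dx_j = sgn(permutation) dx_{(a)} ∧ dx_{(b)} ∧ dx_{(c)} with (a < b < c) sorted:
  d(-3*x*y) includes (∂/∂x)(-3*x*y) dx = (-3*y) dx, which multiplied by dy ∧ dz gives (-3*y) dx ∧ dy ∧ dz
Collecting like 3-forms: d(omega) = (-3*y) dx ∧ dy ∧ dz.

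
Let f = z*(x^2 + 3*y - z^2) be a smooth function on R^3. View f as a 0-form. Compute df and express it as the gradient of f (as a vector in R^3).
df = (2*x*z) dx + (3*z) dy + (x^2 + 3*y - 3*z^2) dz; grad f = (2*x*z, 3*z, x^2 + 3*y - 3*z^2)

For a 0-form f, d f = (∂f/∂x) dx + (∂f/∂y) dy + (∂f/∂z) dz. The components of the vector representation are exactly the entries of grad f in Cartesian coordinates:
  ∂f/∂x = 2*x*z
  ∂f/∂y = 3*z
  ∂f/∂z = x^2 + 3*y - 3*z^2.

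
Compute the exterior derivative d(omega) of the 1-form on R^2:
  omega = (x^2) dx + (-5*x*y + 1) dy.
d(omega) = (-5*y) dx ∧ dy

For a 1-form omega = sum_i f_i dx_i, the exterior derivative is
  d(omega) = sum_{i < j} (∂f_j/∂x_i - ∂f_i/∂x_j) dx_i ∧ dx_j.
  coefficient of dx ∧ dy: ∂f_2/∂x - ∂f_1/∂y = ∂(-5*x*y + 1)/∂x - ∂(x^2)/∂y = -5*y
Assembling: d(omega) = (-5*y) dx ∧ dy.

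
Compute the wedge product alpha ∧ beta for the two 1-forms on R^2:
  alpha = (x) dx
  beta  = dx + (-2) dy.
alpha ∧ beta = (-2*x) dx ∧ dy

Distribute the wedge, using dx_i ∧ dx_j = -dx_j ∧ dx_i and dx_i ∧ dx_i = 0. For each pair (i, j) with i < j, the coefficient of dx_i ∧ dx_j in alpha ∧ beta is (alpha_i * beta_j - alpha_j * beta_i). Collecting: alpha ∧ beta = (-2*x) dx ∧ dy.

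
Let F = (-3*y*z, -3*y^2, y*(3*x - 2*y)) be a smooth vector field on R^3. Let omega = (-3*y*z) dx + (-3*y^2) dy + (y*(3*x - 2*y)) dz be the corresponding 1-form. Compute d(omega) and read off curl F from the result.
d(omega) = (3*x - 4*y) dy ∧ dz + (-6*y) dz ∧ dx + (3*z) dx ∧ dy; curl F = (3*x - 4*y, -6*y, 3*z)

d omega = sum_{i<j} (∂f_j/∂x_i - ∂f_i/∂x_j) dx_i ∧ dx_j. Under the identification (dy ∧ dz, dz ∧ dx, dx ∧ dy) ↔ (e_x, e_y, e_z), the coefficients are exactly the components of curl F. Compute:
  ∂R/∂y - ∂Q/∂z = (3*x - 4*y) - (0) = 3*x - 4*y
  ∂P/∂z - ∂R/∂x = (-3*y) - (3*y) = -6*y
  ∂Q/∂x - ∂P/∂y = (0) - (-3*z) = 3*z.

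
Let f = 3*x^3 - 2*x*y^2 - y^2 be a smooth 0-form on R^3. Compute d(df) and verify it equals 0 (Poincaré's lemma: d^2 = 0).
d(df) = 0

Step 1: df = sum_i (∂f/∂x_i) dx_i = (9*x^2 - 2*y^2) dx + (2*y*(-2*x - 1)) dy + (0) dz.
Step 2: Apply d again. Using the 1-form formula, the coefficient of dx ∧ dy in d(df) is ∂^2 f/∂x ∂y - ∂^2 f/∂y ∂x = (-4*y) - (-4*y) = 0 (equality of mixed partials for smooth f).
Similarly for dx ∧ dz and dy ∧ dz — all coefficients vanish. So d(df) = 0.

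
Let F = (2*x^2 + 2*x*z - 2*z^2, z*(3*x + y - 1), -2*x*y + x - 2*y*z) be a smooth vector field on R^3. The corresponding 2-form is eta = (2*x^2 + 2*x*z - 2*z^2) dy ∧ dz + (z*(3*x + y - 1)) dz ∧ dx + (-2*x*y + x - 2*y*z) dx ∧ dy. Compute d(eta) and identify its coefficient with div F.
d(eta) = (4*x - 2*y + 3*z) dx ∧ dy ∧ dz; div F = 4*x - 2*y + 3*z

For a 2-form in R^3 of the form above, applying d gives a 3-form with coefficient ∂P/∂x + ∂Q/∂y + ∂R/∂z:
  ∂P/∂x = 4*x + 2*z
  ∂Q/∂y = z
  ∂R/∂z = -2*y
Sum = 4*x - 2*y + 3*z, which is exactly div F.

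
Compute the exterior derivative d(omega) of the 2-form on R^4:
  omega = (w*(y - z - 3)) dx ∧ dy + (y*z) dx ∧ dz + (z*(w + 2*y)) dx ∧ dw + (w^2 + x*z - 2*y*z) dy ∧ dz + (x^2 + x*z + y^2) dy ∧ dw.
d(omega) = (-w) dx ∧ dy ∧ dz + (2*x + y - 2*z - 3) dx ∧ dy ∧ dw + (-w - 2*y) dx ∧ dz ∧ dw + (2*w - x) dy ∧ dz ∧ dw

For a 2-form omega = sum_{i<j} g_{ij} dx_i ∧ dx_j, the exterior derivative is
  d(omega) = sum_{i<j} d(g_{ij}) ∧ dx_i ∧ dx_j = sum_{i<j, k} (∂g_{ij}/∂x_k) dx_k ∧ dx_i ∧ dx_j.
Expand each term, using dx_k ∧ dx_i ∧ dx_j = sgn(permutation) dx_{(a)} ∧ dx_{(b)} ∧ dx_{(c)} with (a < b < c) sorted:
  d(w*(y - z - 3)) includes (∂/∂z)(w*(y - z - 3)) dz = (-w) dz, which multiplied by dx ∧ dy gives (-w) dx ∧ dy ∧ dz
  d(w*(y - z - 3)) includes (∂/∂w)(w*(y - z - 3)) dw = (y - z - 3) dw, which multiplied by dx ∧ dy gives (y - z - 3) dx ∧ dy ∧ dw
  d(y*z) includes (∂/∂y)(y*z) dy = (z) dy, which multiplied by dx ∧ dz gives (-z) dx ∧ dy ∧ dz
  d(z*(w + 2*y)) includes (∂/∂y)(z*(w + 2*y)) dy = (2*z) dy, which multiplied by dx ∧ dw gives (-2*z) dx ∧ dy ∧ dw
  d(z*(w + 2*y)) includes (∂/∂z)(z*(w + 2*y)) dz = (w + 2*y) dz, which multiplied by dx ∧ dw gives (-w - 2*y) dx ∧ dz ∧ dw
  d(w^2 + x*z - 2*y*z) includes (∂/∂x)(w^2 + x*z - 2*y*z) dx = (z) dx, which multiplied by dy ∧ dz gives (z) dx ∧ dy ∧ dz
  d(w^2 + x*z - 2*y*z) includes (∂/∂w)(w^2 + x*z - 2*y*z) dw = (2*w) dw, which multiplied by dy ∧ dz gives (2*w) dy ∧ dz ∧ dw
  d(x^2 + x*z + y^2) includes (∂/∂x)(x^2 + x*z + y^2) dx = (2*x + z) dx, which multiplied by dy ∧ dw gives (2*x + z) dx ∧ dy ∧ dw
  d(x^2 + x*z + y^2) includes (∂/∂z)(x^2 + x*z + y^2) dz = (x) dz, which multiplied by dy ∧ dw gives (-x) dy ∧ dz ∧ dw
Collecting like 3-forms: d(omega) = (-w) dx ∧ dy ∧ dz + (2*x + y - 2*z - 3) dx ∧ dy ∧ dw + (-w - 2*y) dx ∧ dz ∧ dw + (2*w - x) dy ∧ dz ∧ dw.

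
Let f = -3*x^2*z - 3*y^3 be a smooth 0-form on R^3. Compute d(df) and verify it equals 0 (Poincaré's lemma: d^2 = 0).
d(df) = 0

Step 1: df = sum_i (∂f/∂x_i) dx_i = (-6*x*z) dx + (-9*y^2) dy + (-3*x^2) dz.
Step 2: Apply d again. Using the 1-form formula, the coefficient of dx ∧ dy in d(df) is ∂^2 f/∂x ∂y - ∂^2 f/∂y ∂x = (0) - (0) = 0 (equality of mixed partials for smooth f).
Similarly for dx ∧ dz and dy ∧ dz — all coefficients vanish. So d(df) = 0.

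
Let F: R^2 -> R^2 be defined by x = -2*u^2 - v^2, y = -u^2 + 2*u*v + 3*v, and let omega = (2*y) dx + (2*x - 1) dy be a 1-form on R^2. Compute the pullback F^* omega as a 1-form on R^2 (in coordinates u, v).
F^* omega = (16*u^3 - 24*u^2*v + 4*u*v^2 - 24*u*v + 2*u - 4*v^3 - 2*v) du + (-8*u^3 + 4*u^2*v - 12*u^2 - 12*u*v^2 - 2*u - 18*v^2 - 3) dv

Using F^*(f dg) = (f ∘ F) d(g ∘ F), substitute each coordinate x_i by F_i(u, v) in f_i, and replace dx_i by d F_i = (∂F_i/∂u) du + (∂F_i/∂v) dv.
  For the x component: f_1(F) = -2*u^2 + 4*u*v + 6*v; d F_1 = (-4*u) du + (-2*v) dv
  For the y component: f_2(F) = -4*u^2 - 2*v^2 - 1; d F_2 = (-2*u + 2*v) du + (2*u + 3) dv
Combining and collecting du, dv coefficients:
  coeff of du: 16*u^3 - 24*u^2*v + 4*u*v^2 - 24*u*v + 2*u - 4*v^3 - 2*v
  coeff of dv: -8*u^3 + 4*u^2*v - 12*u^2 - 12*u*v^2 - 2*u - 18*v^2 - 3
F^* omega = (16*u^3 - 24*u^2*v + 4*u*v^2 - 24*u*v + 2*u - 4*v^3 - 2*v) du + (-8*u^3 + 4*u^2*v - 12*u^2 - 12*u*v^2 - 2*u - 18*v^2 - 3) dv.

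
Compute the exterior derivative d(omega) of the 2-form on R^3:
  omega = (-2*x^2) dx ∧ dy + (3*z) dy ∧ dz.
d(omega) = 0

For a 2-form omega = sum_{i<j} g_{ij} dx_i ∧ dx_j, the exterior derivative is
  d(omega) = sum_{i<j} d(g_{ij}) ∧ dx_i ∧ dx_j = sum_{i<j, k} (∂g_{ij}/∂x_k) dx_k ∧ dx_i ∧ dx_j.
Expand each term, using dx_k ∧ dx_i ∧ dx_j = sgn(permutation) dx_{(a)} ∧ dx_{(b)} ∧ dx_{(c)} with (a < b < c) sorted:

Collecting like 3-forms: d(omega) = 0.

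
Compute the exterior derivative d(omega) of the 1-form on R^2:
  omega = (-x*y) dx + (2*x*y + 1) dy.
d(omega) = (x + 2*y) dx ∧ dy

For a 1-form omega = sum_i f_i dx_i, the exterior derivative is
  d(omega) = sum_{i < j} (∂f_j/∂x_i - ∂f_i/∂x_j) dx_i ∧ dx_j.
  coefficient of dx ∧ dy: ∂f_2/∂x - ∂f_1/∂y = ∂(2*x*y + 1)/∂x - ∂(-x*y)/∂y = x + 2*y
Assembling: d(omega) = (x + 2*y) dx ∧ dy.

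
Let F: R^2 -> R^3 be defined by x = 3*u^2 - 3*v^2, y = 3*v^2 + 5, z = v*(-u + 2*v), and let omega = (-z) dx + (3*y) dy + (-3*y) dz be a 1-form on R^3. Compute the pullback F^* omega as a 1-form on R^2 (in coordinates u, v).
F^* omega = (3*v*(2*u^2 - 4*u*v + 3*v^2 + 5)) du + (3*u*v^2 + 15*u + 30*v^3 + 30*v) dv

Using F^*(f dg) = (f ∘ F) d(g ∘ F), substitute each coordinate x_i by F_i(u, v) in f_i, and replace dx_i by d F_i = (∂F_i/∂u) du + (∂F_i/∂v) dv.
  For the x component: f_1(F) = v*(u - 2*v); d F_1 = (6*u) du + (-6*v) dv
  For the y component: f_2(F) = 9*v^2 + 15; d F_2 = (0) du + (6*v) dv
  For the z component: f_3(F) = -9*v^2 - 15; d F_3 = (-v) du + (-u + 4*v) dv
Combining and collecting du, dv coefficients:
  coeff of du: 3*v*(2*u^2 - 4*u*v + 3*v^2 + 5)
  coeff of dv: 3*u*v^2 + 15*u + 30*v^3 + 30*v
F^* omega = (3*v*(2*u^2 - 4*u*v + 3*v^2 + 5)) du + (3*u*v^2 + 15*u + 30*v^3 + 30*v) dv.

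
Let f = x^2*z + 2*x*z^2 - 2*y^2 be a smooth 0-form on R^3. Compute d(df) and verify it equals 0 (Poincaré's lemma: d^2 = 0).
d(df) = 0

Step 1: df = sum_i (∂f/∂x_i) dx_i = (2*z*(x + z)) dx + (-4*y) dy + (x*(x + 4*z)) dz.
Step 2: Apply d again. Using the 1-form formula, the coefficient of dx ∧ dy in d(df) is ∂^2 f/∂x ∂y - ∂^2 f/∂y ∂x = (0) - (0) = 0 (equality of mixed partials for smooth f).
Similarly for dx ∧ dz and dy ∧ dz — all coefficients vanish. So d(df) = 0.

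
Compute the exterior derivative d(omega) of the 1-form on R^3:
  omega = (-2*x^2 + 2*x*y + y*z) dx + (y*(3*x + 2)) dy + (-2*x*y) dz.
d(omega) = (-2*x + 3*y - z) dx ∧ dy + (-3*y) dx ∧ dz + (-2*x) dy ∧ dz

For a 1-form omega = sum_i f_i dx_i, the exterior derivative is
  d(omega) = sum_{i < j} (∂f_j/∂x_i - ∂f_i/∂x_j) dx_i ∧ dx_j.
  coefficient of dx ∧ dy: ∂f_2/∂x - ∂f_1/∂y = ∂(y*(3*x + 2))/∂x - ∂(-2*x^2 + 2*x*y + y*z)/∂y = -2*x + 3*y - z
  coefficient of dx ∧ dz: ∂f_3/∂x - ∂f_1/∂z = ∂(-2*x*y)/∂x - ∂(-2*x^2 + 2*x*y + y*z)/∂z = -3*y
  coefficient of dy ∧ dz: ∂f_3/∂y - ∂f_2/∂z = ∂(-2*x*y)/∂y - ∂(y*(3*x + 2))/∂z = -2*x
Assembling: d(omega) = (-2*x + 3*y - z) dx ∧ dy + (-3*y) dx ∧ dz + (-2*x) dy ∧ dz.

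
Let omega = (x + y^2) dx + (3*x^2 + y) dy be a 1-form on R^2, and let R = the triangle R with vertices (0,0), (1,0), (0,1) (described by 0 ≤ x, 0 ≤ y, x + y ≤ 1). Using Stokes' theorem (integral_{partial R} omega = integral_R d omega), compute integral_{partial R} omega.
integral_(partial R) omega = 2/3

Stokes: integral_partial_R omega = integral_R d omega with d omega = (∂Q/∂x - ∂P/∂y) dx ∧ dy.
  ∂Q/∂x = 6*x
  ∂P/∂y = 2*y
  integrand = ∂Q/∂x - ∂P/∂y = 6*x - 2*y.
Integrating over R: integral_0^1 integral_0^{1-x} (6*x - 2*y) dy dx = 2/3.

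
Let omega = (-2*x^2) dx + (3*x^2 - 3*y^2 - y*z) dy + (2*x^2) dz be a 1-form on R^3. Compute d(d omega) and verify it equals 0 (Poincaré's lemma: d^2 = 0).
d(d omega) = 0

Step 1: d omega = sum_{i<j} (∂f_j/∂x_i - ∂f_i/∂x_j) dx_i ∧ dx_j:
  coeff of dx ∧ dy: 6*x
  coeff of dx ∧ dz: 4*x
  coeff of dy ∧ dz: y
Step 2: Apply d again to each 2-form coefficient. The only possible 3-form in R^3 is dx ∧ dy ∧ dz, with coefficient
  ∂(coeff of dy∧dz)/∂x - ∂(coeff of dx∧dz)/∂y + ∂(coeff of dx∧dy)/∂z
  = ∂/∂x (y) - ∂/∂y (4*x) + ∂/∂z (6*x).
Each of these terms simplifies to sums of mixed partials that cancel in pairs. The result is 0 (by equality of mixed partials for smooth functions — Schwarz / Clairaut).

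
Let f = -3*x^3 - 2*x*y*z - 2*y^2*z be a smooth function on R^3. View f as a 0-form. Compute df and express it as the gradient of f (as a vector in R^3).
df = (-9*x^2 - 2*y*z) dx + (2*z*(-x - 2*y)) dy + (2*y*(-x - y)) dz; grad f = (-9*x^2 - 2*y*z, 2*z*(-x - 2*y), 2*y*(-x - y))

For a 0-form f, d f = (∂f/∂x) dx + (∂f/∂y) dy + (∂f/∂z) dz. The components of the vector representation are exactly the entries of grad f in Cartesian coordinates:
  ∂f/∂x = -9*x^2 - 2*y*z
  ∂f/∂y = 2*z*(-x - 2*y)
  ∂f/∂z = 2*y*(-x - y).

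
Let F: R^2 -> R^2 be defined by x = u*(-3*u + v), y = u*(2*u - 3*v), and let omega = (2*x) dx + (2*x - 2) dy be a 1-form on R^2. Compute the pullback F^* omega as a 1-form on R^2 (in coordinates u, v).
F^* omega = (12*u^3 + 8*u^2*v - 4*u*v^2 - 8*u + 6*v) du + (2*u*(6*u^2 - 2*u*v + 3)) dv

Using F^*(f dg) = (f ∘ F) d(g ∘ F), substitute each coordinate x_i by F_i(u, v) in f_i, and replace dx_i by d F_i = (∂F_i/∂u) du + (∂F_i/∂v) dv.
  For the x component: f_1(F) = 2*u*(-3*u + v); d F_1 = (-6*u + v) du + (u) dv
  For the y component: f_2(F) = -6*u^2 + 2*u*v - 2; d F_2 = (4*u - 3*v) du + (-3*u) dv
Combining and collecting du, dv coefficients:
  coeff of du: 12*u^3 + 8*u^2*v - 4*u*v^2 - 8*u + 6*v
  coeff of dv: 2*u*(6*u^2 - 2*u*v + 3)
F^* omega = (12*u^3 + 8*u^2*v - 4*u*v^2 - 8*u + 6*v) du + (2*u*(6*u^2 - 2*u*v + 3)) dv.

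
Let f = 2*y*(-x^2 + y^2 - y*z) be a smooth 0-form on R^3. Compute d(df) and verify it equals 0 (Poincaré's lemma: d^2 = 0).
d(df) = 0

Step 1: df = sum_i (∂f/∂x_i) dx_i = (-4*x*y) dx + (-2*x^2 + 6*y^2 - 4*y*z) dy + (-2*y^2) dz.
Step 2: Apply d again. Using the 1-form formula, the coefficient of dx ∧ dy in d(df) is ∂^2 f/∂x ∂y - ∂^2 f/∂y ∂x = (-4*x) - (-4*x) = 0 (equality of mixed partials for smooth f).
Similarly for dx ∧ dz and dy ∧ dz — all coefficients vanish. So d(df) = 0.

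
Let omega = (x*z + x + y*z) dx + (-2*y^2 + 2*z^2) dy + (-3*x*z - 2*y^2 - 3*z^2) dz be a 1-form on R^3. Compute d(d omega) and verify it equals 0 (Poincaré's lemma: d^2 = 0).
d(d omega) = 0

Step 1: d omega = sum_{i<j} (∂f_j/∂x_i - ∂f_i/∂x_j) dx_i ∧ dx_j:
  coeff of dx ∧ dy: -z
  coeff of dx ∧ dz: -x - y - 3*z
  coeff of dy ∧ dz: -4*y - 4*z
Step 2: Apply d again to each 2-form coefficient. The only possible 3-form in R^3 is dx ∧ dy ∧ dz, with coefficient
  ∂(coeff of dy∧dz)/∂x - ∂(coeff of dx∧dz)/∂y + ∂(coeff of dx∧dy)/∂z
  = ∂/∂x (-4*y - 4*z) - ∂/∂y (-x - y - 3*z) + ∂/∂z (-z).
Each of these terms simplifies to sums of mixed partials that cancel in pairs. The result is 0 (by equality of mixed partials for smooth functions — Schwarz / Clairaut).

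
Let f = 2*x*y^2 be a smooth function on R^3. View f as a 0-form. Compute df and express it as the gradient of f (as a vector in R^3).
df = (2*y^2) dx + (4*x*y) dy + (0) dz; grad f = (2*y^2, 4*x*y, 0)

For a 0-form f, d f = (∂f/∂x) dx + (∂f/∂y) dy + (∂f/∂z) dz. The components of the vector representation are exactly the entries of grad f in Cartesian coordinates:
  ∂f/∂x = 2*y^2
  ∂f/∂y = 4*x*y
  ∂f/∂z = 0.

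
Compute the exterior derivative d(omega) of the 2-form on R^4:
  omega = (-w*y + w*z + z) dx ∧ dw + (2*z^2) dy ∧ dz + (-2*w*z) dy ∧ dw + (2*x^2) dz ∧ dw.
d(omega) = (w) dx ∧ dy ∧ dw + (-w + 4*x - 1) dx ∧ dz ∧ dw + (2*w) dy ∧ dz ∧ dw

For a 2-form omega = sum_{i<j} g_{ij} dx_i ∧ dx_j, the exterior derivative is
  d(omega) = sum_{i<j} d(g_{ij}) ∧ dx_i ∧ dx_j = sum_{i<j, k} (∂g_{ij}/∂x_k) dx_k ∧ dx_i ∧ dx_j.
Expand each term, using dx_k ∧ dx_i ∧ dx_j = sgn(permutation) dx_{(a)} ∧ dx_{(b)} ∧ dx_{(c)} with (a < b < c) sorted:
  d(-w*y + w*z + z) includes (∂/∂y)(-w*y + w*z + z) dy = (-w) dy, which multiplied by dx ∧ dw gives (w) dx ∧ dy ∧ dw
  d(-w*y + w*z + z) includes (∂/∂z)(-w*y + w*z + z) dz = (w + 1) dz, which multiplied by dx ∧ dw gives (-w - 1) dx ∧ dz ∧ dw
  d(-2*w*z) includes (∂/∂z)(-2*w*z) dz = (-2*w) dz, which multiplied by dy ∧ dw gives (2*w) dy ∧ dz ∧ dw
  d(2*x^2) includes (∂/∂x)(2*x^2) dx = (4*x) dx, which multiplied by dz ∧ dw gives (4*x) dx ∧ dz ∧ dw
Collecting like 3-forms: d(omega) = (w) dx ∧ dy ∧ dw + (-w + 4*x - 1) dx ∧ dz ∧ dw + (2*w) dy ∧ dz ∧ dw.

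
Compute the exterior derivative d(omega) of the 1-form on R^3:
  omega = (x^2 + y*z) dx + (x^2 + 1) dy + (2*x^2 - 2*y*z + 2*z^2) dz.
d(omega) = (2*x - z) dx ∧ dy + (4*x - y) dx ∧ dz + (-2*z) dy ∧ dz

For a 1-form omega = sum_i f_i dx_i, the exterior derivative is
  d(omega) = sum_{i < j} (∂f_j/∂x_i - ∂f_i/∂x_j) dx_i ∧ dx_j.
  coefficient of dx ∧ dy: ∂f_2/∂x - ∂f_1/∂y = ∂(x^2 + 1)/∂x - ∂(x^2 + y*z)/∂y = 2*x - z
  coefficient of dx ∧ dz: ∂f_3/∂x - ∂f_1/∂z = ∂(2*x^2 - 2*y*z + 2*z^2)/∂x - ∂(x^2 + y*z)/∂z = 4*x - y
  coefficient of dy ∧ dz: ∂f_3/∂y - ∂f_2/∂z = ∂(2*x^2 - 2*y*z + 2*z^2)/∂y - ∂(x^2 + 1)/∂z = -2*z
Assembling: d(omega) = (2*x - z) dx ∧ dy + (4*x - y) dx ∧ dz + (-2*z) dy ∧ dz.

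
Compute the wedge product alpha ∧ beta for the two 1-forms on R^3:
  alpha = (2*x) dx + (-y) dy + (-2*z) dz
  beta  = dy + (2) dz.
alpha ∧ beta = (2*x) dx ∧ dy + (4*x) dx ∧ dz + (-2*y + 2*z) dy ∧ dz

Distribute the wedge, using dx_i ∧ dx_j = -dx_j ∧ dx_i and dx_i ∧ dx_i = 0. For each pair (i, j) with i < j, the coefficient of dx_i ∧ dx_j in alpha ∧ beta is (alpha_i * beta_j - alpha_j * beta_i). Collecting: alpha ∧ beta = (2*x) dx ∧ dy + (4*x) dx ∧ dz + (-2*y + 2*z) dy ∧ dz.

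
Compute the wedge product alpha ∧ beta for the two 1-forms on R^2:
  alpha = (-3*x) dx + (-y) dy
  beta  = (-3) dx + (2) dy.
alpha ∧ beta = (-6*x - 3*y) dx ∧ dy

Distribute the wedge, using dx_i ∧ dx_j = -dx_j ∧ dx_i and dx_i ∧ dx_i = 0. For each pair (i, j) with i < j, the coefficient of dx_i ∧ dx_j in alpha ∧ beta is (alpha_i * beta_j - alpha_j * beta_i). Collecting: alpha ∧ beta = (-6*x - 3*y) dx ∧ dy.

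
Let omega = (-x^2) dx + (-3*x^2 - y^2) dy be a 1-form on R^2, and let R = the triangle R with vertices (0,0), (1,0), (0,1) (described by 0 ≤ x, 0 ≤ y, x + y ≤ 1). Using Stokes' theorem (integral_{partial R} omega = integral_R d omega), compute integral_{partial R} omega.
integral_(partial R) omega = -1

Stokes: integral_partial_R omega = integral_R d omega with d omega = (∂Q/∂x - ∂P/∂y) dx ∧ dy.
  ∂Q/∂x = -6*x
  ∂P/∂y = 0
  integrand = ∂Q/∂x - ∂P/∂y = -6*x.
Integrating over R: integral_0^1 integral_0^{1-x} (-6*x) dy dx = -1.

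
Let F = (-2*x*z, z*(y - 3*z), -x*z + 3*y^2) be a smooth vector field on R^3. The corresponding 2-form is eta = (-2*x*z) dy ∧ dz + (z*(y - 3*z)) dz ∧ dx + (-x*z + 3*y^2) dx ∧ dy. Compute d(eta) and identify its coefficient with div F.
d(eta) = (-x - z) dx ∧ dy ∧ dz; div F = -x - z

For a 2-form in R^3 of the form above, applying d gives a 3-form with coefficient ∂P/∂x + ∂Q/∂y + ∂R/∂z:
  ∂P/∂x = -2*z
  ∂Q/∂y = z
  ∂R/∂z = -x
Sum = -x - z, which is exactly div F.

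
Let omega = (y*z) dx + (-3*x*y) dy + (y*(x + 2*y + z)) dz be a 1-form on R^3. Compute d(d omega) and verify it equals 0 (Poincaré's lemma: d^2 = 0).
d(d omega) = 0

Step 1: d omega = sum_{i<j} (∂f_j/∂x_i - ∂f_i/∂x_j) dx_i ∧ dx_j:
  coeff of dx ∧ dy: -3*y - z
  coeff of dx ∧ dz: 0
  coeff of dy ∧ dz: x + 4*y + z
Step 2: Apply d again to each 2-form coefficient. The only possible 3-form in R^3 is dx ∧ dy ∧ dz, with coefficient
  ∂(coeff of dy∧dz)/∂x - ∂(coeff of dx∧dz)/∂y + ∂(coeff of dx∧dy)/∂z
  = ∂/∂x (x + 4*y + z) - ∂/∂y (0) + ∂/∂z (-3*y - z).
Each of these terms simplifies to sums of mixed partials that cancel in pairs. The result is 0 (by equality of mixed partials for smooth functions — Schwarz / Clairaut).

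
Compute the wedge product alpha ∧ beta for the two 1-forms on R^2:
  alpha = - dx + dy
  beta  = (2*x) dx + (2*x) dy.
alpha ∧ beta = (-4*x) dx ∧ dy

Distribute the wedge, using dx_i ∧ dx_j = -dx_j ∧ dx_i and dx_i ∧ dx_i = 0. For each pair (i, j) with i < j, the coefficient of dx_i ∧ dx_j in alpha ∧ beta is (alpha_i * beta_j - alpha_j * beta_i). Collecting: alpha ∧ beta = (-4*x) dx ∧ dy.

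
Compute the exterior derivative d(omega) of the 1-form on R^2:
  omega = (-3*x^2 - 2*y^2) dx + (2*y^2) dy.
d(omega) = (4*y) dx ∧ dy

For a 1-form omega = sum_i f_i dx_i, the exterior derivative is
  d(omega) = sum_{i < j} (∂f_j/∂x_i - ∂f_i/∂x_j) dx_i ∧ dx_j.
  coefficient of dx ∧ dy: ∂f_2/∂x - ∂f_1/∂y = ∂(2*y^2)/∂x - ∂(-3*x^2 - 2*y^2)/∂y = 4*y
Assembling: d(omega) = (4*y) dx ∧ dy.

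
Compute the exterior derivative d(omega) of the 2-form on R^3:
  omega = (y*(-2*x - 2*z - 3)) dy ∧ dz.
d(omega) = (-2*y) dx ∧ dy ∧ dz

For a 2-form omega = sum_{i<j} g_{ij} dx_i ∧ dx_j, the exterior derivative is
  d(omega) = sum_{i<j} d(g_{ij}) ∧ dx_i ∧ dx_j = sum_{i<j, k} (∂g_{ij}/∂x_k) dx_k ∧ dx_i ∧ dx_j.
Expand each term, using dx_k ∧ dx_i ∧ dx_j = sgn(permutation) dx_{(a)} ∧ dx_{(b)} ∧ dx_{(c)} with (a < b < c) sorted:
  d(y*(-2*x - 2*z - 3)) includes (∂/∂x)(y*(-2*x - 2*z - 3)) dx = (-2*y) dx, which multiplied by dy ∧ dz gives (-2*y) dx ∧ dy ∧ dz
Collecting like 3-forms: d(omega) = (-2*y) dx ∧ dy ∧ dz.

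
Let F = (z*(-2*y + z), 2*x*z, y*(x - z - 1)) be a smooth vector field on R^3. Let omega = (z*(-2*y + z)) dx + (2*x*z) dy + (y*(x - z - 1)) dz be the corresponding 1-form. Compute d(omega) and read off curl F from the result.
d(omega) = (-x - z - 1) dy ∧ dz + (-3*y + 2*z) dz ∧ dx + (4*z) dx ∧ dy; curl F = (-x - z - 1, -3*y + 2*z, 4*z)

d omega = sum_{i<j} (∂f_j/∂x_i - ∂f_i/∂x_j) dx_i ∧ dx_j. Under the identification (dy ∧ dz, dz ∧ dx, dx ∧ dy) ↔ (e_x, e_y, e_z), the coefficients are exactly the components of curl F. Compute:
  ∂R/∂y - ∂Q/∂z = (x - z - 1) - (2*x) = -x - z - 1
  ∂P/∂z - ∂R/∂x = (-2*y + 2*z) - (y) = -3*y + 2*z
  ∂Q/∂x - ∂P/∂y = (2*z) - (-2*z) = 4*z.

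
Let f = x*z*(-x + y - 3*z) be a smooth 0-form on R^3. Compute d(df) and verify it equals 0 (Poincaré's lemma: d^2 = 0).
d(df) = 0

Step 1: df = sum_i (∂f/∂x_i) dx_i = (z*(-2*x + y - 3*z)) dx + (x*z) dy + (x*(-x + y - 6*z)) dz.
Step 2: Apply d again. Using the 1-form formula, the coefficient of dx ∧ dy in d(df) is ∂^2 f/∂x ∂y - ∂^2 f/∂y ∂x = (z) - (z) = 0 (equality of mixed partials for smooth f).
Similarly for dx ∧ dz and dy ∧ dz — all coefficients vanish. So d(df) = 0.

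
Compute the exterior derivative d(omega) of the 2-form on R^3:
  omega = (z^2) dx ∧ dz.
d(omega) = 0

For a 2-form omega = sum_{i<j} g_{ij} dx_i ∧ dx_j, the exterior derivative is
  d(omega) = sum_{i<j} d(g_{ij}) ∧ dx_i ∧ dx_j = sum_{i<j, k} (∂g_{ij}/∂x_k) dx_k ∧ dx_i ∧ dx_j.
Expand each term, using dx_k ∧ dx_i ∧ dx_j = sgn(permutation) dx_{(a)} ∧ dx_{(b)} ∧ dx_{(c)} with (a < b < c) sorted:

Collecting like 3-forms: d(omega) = 0.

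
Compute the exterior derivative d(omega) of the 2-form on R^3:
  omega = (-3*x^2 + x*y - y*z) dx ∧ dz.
d(omega) = (-x + z) dx ∧ dy ∧ dz

For a 2-form omega = sum_{i<j} g_{ij} dx_i ∧ dx_j, the exterior derivative is
  d(omega) = sum_{i<j} d(g_{ij}) ∧ dx_i ∧ dx_j = sum_{i<j, k} (∂g_{ij}/∂x_k) dx_k ∧ dx_i ∧ dx_j.
Expand each term, using dx_k ∧ dx_i ∧ dx_j = sgn(permutation) dx_{(a)} ∧ dx_{(b)} ∧ dx_{(c)} with (a < b < c) sorted:
  d(-3*x^2 + x*y - y*z) includes (∂/∂y)(-3*x^2 + x*y - y*z) dy = (x - z) dy, which multiplied by dx ∧ dz gives (-x + z) dx ∧ dy ∧ dz
Collecting like 3-forms: d(omega) = (-x + z) dx ∧ dy ∧ dz.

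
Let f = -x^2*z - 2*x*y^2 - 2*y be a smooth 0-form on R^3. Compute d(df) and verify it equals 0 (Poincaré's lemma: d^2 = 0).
d(df) = 0

Step 1: df = sum_i (∂f/∂x_i) dx_i = (-2*x*z - 2*y^2) dx + (-4*x*y - 2) dy + (-x^2) dz.
Step 2: Apply d again. Using the 1-form formula, the coefficient of dx ∧ dy in d(df) is ∂^2 f/∂x ∂y - ∂^2 f/∂y ∂x = (-4*y) - (-4*y) = 0 (equality of mixed partials for smooth f).
Similarly for dx ∧ dz and dy ∧ dz — all coefficients vanish. So d(df) = 0.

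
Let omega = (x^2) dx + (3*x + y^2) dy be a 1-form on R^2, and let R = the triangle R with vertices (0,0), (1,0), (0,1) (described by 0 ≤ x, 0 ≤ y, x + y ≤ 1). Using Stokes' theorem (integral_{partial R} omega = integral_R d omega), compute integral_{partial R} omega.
integral_(partial R) omega = 3/2

Stokes: integral_partial_R omega = integral_R d omega with d omega = (∂Q/∂x - ∂P/∂y) dx ∧ dy.
  ∂Q/∂x = 3
  ∂P/∂y = 0
  integrand = ∂Q/∂x - ∂P/∂y = 3.
Integrating over R: integral_0^1 integral_0^{1-x} (3) dy dx = 3/2.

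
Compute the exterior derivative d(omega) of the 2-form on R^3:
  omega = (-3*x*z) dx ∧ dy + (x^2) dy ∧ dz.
d(omega) = (-x) dx ∧ dy ∧ dz

For a 2-form omega = sum_{i<j} g_{ij} dx_i ∧ dx_j, the exterior derivative is
  d(omega) = sum_{i<j} d(g_{ij}) ∧ dx_i ∧ dx_j = sum_{i<j, k} (∂g_{ij}/∂x_k) dx_k ∧ dx_i ∧ dx_j.
Expand each term, using dx_k ∧ dx_i ∧ dx_j = sgn(permutation) dx_{(a)} ∧ dx_{(b)} ∧ dx_{(c)} with (a < b < c) sorted:
  d(-3*x*z) includes (∂/∂z)(-3*x*z) dz = (-3*x) dz, which multiplied by dx ∧ dy gives (-3*x) dx ∧ dy ∧ dz
  d(x^2) includes (∂/∂x)(x^2) dx = (2*x) dx, which multiplied by dy ∧ dz gives (2*x) dx ∧ dy ∧ dz
Collecting like 3-forms: d(omega) = (-x) dx ∧ dy ∧ dz.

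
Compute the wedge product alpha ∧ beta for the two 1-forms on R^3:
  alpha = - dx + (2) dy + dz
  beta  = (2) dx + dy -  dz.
alpha ∧ beta = (-5) dx ∧ dy + (-1) dx ∧ dz + (-3) dy ∧ dz

Distribute the wedge, using dx_i ∧ dx_j = -dx_j ∧ dx_i and dx_i ∧ dx_i = 0. For each pair (i, j) with i < j, the coefficient of dx_i ∧ dx_j in alpha ∧ beta is (alpha_i * beta_j - alpha_j * beta_i). Collecting: alpha ∧ beta = (-5) dx ∧ dy + (-1) dx ∧ dz + (-3) dy ∧ dz.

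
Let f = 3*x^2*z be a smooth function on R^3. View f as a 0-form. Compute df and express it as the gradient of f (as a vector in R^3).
df = (6*x*z) dx + (0) dy + (3*x^2) dz; grad f = (6*x*z, 0, 3*x^2)

For a 0-form f, d f = (∂f/∂x) dx + (∂f/∂y) dy + (∂f/∂z) dz. The components of the vector representation are exactly the entries of grad f in Cartesian coordinates:
  ∂f/∂x = 6*x*z
  ∂f/∂y = 0
  ∂f/∂z = 3*x^2.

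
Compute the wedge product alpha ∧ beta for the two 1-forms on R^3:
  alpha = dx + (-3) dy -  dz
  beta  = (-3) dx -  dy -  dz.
alpha ∧ beta = (-10) dx ∧ dy + (-4) dx ∧ dz + (2) dy ∧ dz

Distribute the wedge, using dx_i ∧ dx_j = -dx_j ∧ dx_i and dx_i ∧ dx_i = 0. For each pair (i, j) with i < j, the coefficient of dx_i ∧ dx_j in alpha ∧ beta is (alpha_i * beta_j - alpha_j * beta_i). Collecting: alpha ∧ beta = (-10) dx ∧ dy + (-4) dx ∧ dz + (2) dy ∧ dz.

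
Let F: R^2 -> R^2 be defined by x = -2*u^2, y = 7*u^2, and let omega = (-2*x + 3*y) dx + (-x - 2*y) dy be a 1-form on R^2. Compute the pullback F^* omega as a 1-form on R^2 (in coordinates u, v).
F^* omega = (-268*u^3) du

Using F^*(f dg) = (f ∘ F) d(g ∘ F), substitute each coordinate x_i by F_i(u, v) in f_i, and replace dx_i by d F_i = (∂F_i/∂u) du + (∂F_i/∂v) dv.
  For the x component: f_1(F) = 25*u^2; d F_1 = (-4*u) du + (0) dv
  For the y component: f_2(F) = -12*u^2; d F_2 = (14*u) du + (0) dv
Combining and collecting du, dv coefficients:
  coeff of du: -268*u^3
  coeff of dv: 0
F^* omega = (-268*u^3) du.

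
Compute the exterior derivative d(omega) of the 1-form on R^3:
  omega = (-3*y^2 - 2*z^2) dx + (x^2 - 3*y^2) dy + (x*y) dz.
d(omega) = (2*x + 6*y) dx ∧ dy + (y + 4*z) dx ∧ dz + (x) dy ∧ dz

For a 1-form omega = sum_i f_i dx_i, the exterior derivative is
  d(omega) = sum_{i < j} (∂f_j/∂x_i - ∂f_i/∂x_j) dx_i ∧ dx_j.
  coefficient of dx ∧ dy: ∂f_2/∂x - ∂f_1/∂y = ∂(x^2 - 3*y^2)/∂x - ∂(-3*y^2 - 2*z^2)/∂y = 2*x + 6*y
  coefficient of dx ∧ dz: ∂f_3/∂x - ∂f_1/∂z = ∂(x*y)/∂x - ∂(-3*y^2 - 2*z^2)/∂z = y + 4*z
  coefficient of dy ∧ dz: ∂f_3/∂y - ∂f_2/∂z = ∂(x*y)/∂y - ∂(x^2 - 3*y^2)/∂z = x
Assembling: d(omega) = (2*x + 6*y) dx ∧ dy + (y + 4*z) dx ∧ dz + (x) dy ∧ dz.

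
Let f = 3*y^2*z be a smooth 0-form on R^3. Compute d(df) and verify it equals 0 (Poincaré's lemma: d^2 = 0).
d(df) = 0

Step 1: df = sum_i (∂f/∂x_i) dx_i = (0) dx + (6*y*z) dy + (3*y^2) dz.
Step 2: Apply d again. Using the 1-form formula, the coefficient of dx ∧ dy in d(df) is ∂^2 f/∂x ∂y - ∂^2 f/∂y ∂x = (0) - (0) = 0 (equality of mixed partials for smooth f).
Similarly for dx ∧ dz and dy ∧ dz — all coefficients vanish. So d(df) = 0.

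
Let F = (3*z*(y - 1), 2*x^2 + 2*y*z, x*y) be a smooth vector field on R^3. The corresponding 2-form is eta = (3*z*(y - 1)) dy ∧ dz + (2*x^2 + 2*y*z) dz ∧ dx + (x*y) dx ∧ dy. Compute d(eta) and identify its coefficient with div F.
d(eta) = (2*z) dx ∧ dy ∧ dz; div F = 2*z

For a 2-form in R^3 of the form above, applying d gives a 3-form with coefficient ∂P/∂x + ∂Q/∂y + ∂R/∂z:
  ∂P/∂x = 0
  ∂Q/∂y = 2*z
  ∂R/∂z = 0
Sum = 2*z, which is exactly div F.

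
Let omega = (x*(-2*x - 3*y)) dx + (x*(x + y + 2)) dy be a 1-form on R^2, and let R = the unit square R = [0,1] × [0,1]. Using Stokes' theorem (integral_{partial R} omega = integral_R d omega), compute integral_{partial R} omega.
integral_(partial R) omega = 5

Stokes: integral_partial_R omega = integral_R d omega with d omega = (∂Q/∂x - ∂P/∂y) dx ∧ dy.
  ∂Q/∂x = 2*x + y + 2
  ∂P/∂y = -3*x
  integrand = ∂Q/∂x - ∂P/∂y = 5*x + y + 2.
Integrating over R: integral_0^1 integral_0^1 (5*x + y + 2) dx dy = 5.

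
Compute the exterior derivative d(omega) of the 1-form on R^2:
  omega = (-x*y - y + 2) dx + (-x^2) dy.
d(omega) = (1 - x) dx ∧ dy

For a 1-form omega = sum_i f_i dx_i, the exterior derivative is
  d(omega) = sum_{i < j} (∂f_j/∂x_i - ∂f_i/∂x_j) dx_i ∧ dx_j.
  coefficient of dx ∧ dy: ∂f_2/∂x - ∂f_1/∂y = ∂(-x^2)/∂x - ∂(-x*y - y + 2)/∂y = 1 - x
Assembling: d(omega) = (1 - x) dx ∧ dy.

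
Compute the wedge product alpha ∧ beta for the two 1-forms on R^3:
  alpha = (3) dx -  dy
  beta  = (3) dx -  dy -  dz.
alpha ∧ beta = (-3) dx ∧ dz + (1) dy ∧ dz

Distribute the wedge, using dx_i ∧ dx_j = -dx_j ∧ dx_i and dx_i ∧ dx_i = 0. For each pair (i, j) with i < j, the coefficient of dx_i ∧ dx_j in alpha ∧ beta is (alpha_i * beta_j - alpha_j * beta_i). Collecting: alpha ∧ beta = (-3) dx ∧ dz + (1) dy ∧ dz.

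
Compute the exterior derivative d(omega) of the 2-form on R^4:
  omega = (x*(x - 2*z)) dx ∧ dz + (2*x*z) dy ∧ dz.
d(omega) = (2*z) dx ∧ dy ∧ dz

For a 2-form omega = sum_{i<j} g_{ij} dx_i ∧ dx_j, the exterior derivative is
  d(omega) = sum_{i<j} d(g_{ij}) ∧ dx_i ∧ dx_j = sum_{i<j, k} (∂g_{ij}/∂x_k) dx_k ∧ dx_i ∧ dx_j.
Expand each term, using dx_k ∧ dx_i ∧ dx_j = sgn(permutation) dx_{(a)} ∧ dx_{(b)} ∧ dx_{(c)} with (a < b < c) sorted:
  d(2*x*z) includes (∂/∂x)(2*x*z) dx = (2*z) dx, which multiplied by dy ∧ dz gives (2*z) dx ∧ dy ∧ dz
Collecting like 3-forms: d(omega) = (2*z) dx ∧ dy ∧ dz.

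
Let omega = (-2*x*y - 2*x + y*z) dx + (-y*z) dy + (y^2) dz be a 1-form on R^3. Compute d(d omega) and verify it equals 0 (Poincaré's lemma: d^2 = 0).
d(d omega) = 0

Step 1: d omega = sum_{i<j} (∂f_j/∂x_i - ∂f_i/∂x_j) dx_i ∧ dx_j:
  coeff of dx ∧ dy: 2*x - z
  coeff of dx ∧ dz: -y
  coeff of dy ∧ dz: 3*y
Step 2: Apply d again to each 2-form coefficient. The only possible 3-form in R^3 is dx ∧ dy ∧ dz, with coefficient
  ∂(coeff of dy∧dz)/∂x - ∂(coeff of dx∧dz)/∂y + ∂(coeff of dx∧dy)/∂z
  = ∂/∂x (3*y) - ∂/∂y (-y) + ∂/∂z (2*x - z).
Each of these terms simplifies to sums of mixed partials that cancel in pairs. The result is 0 (by equality of mixed partials for smooth functions — Schwarz / Clairaut).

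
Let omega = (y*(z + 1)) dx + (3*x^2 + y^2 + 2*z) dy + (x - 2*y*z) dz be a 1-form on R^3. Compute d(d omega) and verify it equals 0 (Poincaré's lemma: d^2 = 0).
d(d omega) = 0

Step 1: d omega = sum_{i<j} (∂f_j/∂x_i - ∂f_i/∂x_j) dx_i ∧ dx_j:
  coeff of dx ∧ dy: 6*x - z - 1
  coeff of dx ∧ dz: 1 - y
  coeff of dy ∧ dz: -2*z - 2
Step 2: Apply d again to each 2-form coefficient. The only possible 3-form in R^3 is dx ∧ dy ∧ dz, with coefficient
  ∂(coeff of dy∧dz)/∂x - ∂(coeff of dx∧dz)/∂y + ∂(coeff of dx∧dy)/∂z
  = ∂/∂x (-2*z - 2) - ∂/∂y (1 - y) + ∂/∂z (6*x - z - 1).
Each of these terms simplifies to sums of mixed partials that cancel in pairs. The result is 0 (by equality of mixed partials for smooth functions — Schwarz / Clairaut).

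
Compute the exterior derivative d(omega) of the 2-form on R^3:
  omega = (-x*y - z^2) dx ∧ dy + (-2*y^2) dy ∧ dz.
d(omega) = (-2*z) dx ∧ dy ∧ dz

For a 2-form omega = sum_{i<j} g_{ij} dx_i ∧ dx_j, the exterior derivative is
  d(omega) = sum_{i<j} d(g_{ij}) ∧ dx_i ∧ dx_j = sum_{i<j, k} (∂g_{ij}/∂x_k) dx_k ∧ dx_i ∧ dx_j.
Expand each term, using dx_k ∧ dx_i ∧ dx_j = sgn(permutation) dx_{(a)} ∧ dx_{(b)} ∧ dx_{(c)} with (a < b < c) sorted:
  d(-x*y - z^2) includes (∂/∂z)(-x*y - z^2) dz = (-2*z) dz, which multiplied by dx ∧ dy gives (-2*z) dx ∧ dy ∧ dz
Collecting like 3-forms: d(omega) = (-2*z) dx ∧ dy ∧ dz.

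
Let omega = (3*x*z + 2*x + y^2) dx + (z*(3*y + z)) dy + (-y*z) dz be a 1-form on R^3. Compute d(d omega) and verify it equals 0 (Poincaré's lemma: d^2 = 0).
d(d omega) = 0

Step 1: d omega = sum_{i<j} (∂f_j/∂x_i - ∂f_i/∂x_j) dx_i ∧ dx_j:
  coeff of dx ∧ dy: -2*y
  coeff of dx ∧ dz: -3*x
  coeff of dy ∧ dz: -3*y - 3*z
Step 2: Apply d again to each 2-form coefficient. The only possible 3-form in R^3 is dx ∧ dy ∧ dz, with coefficient
  ∂(coeff of dy∧dz)/∂x - ∂(coeff of dx∧dz)/∂y + ∂(coeff of dx∧dy)/∂z
  = ∂/∂x (-3*y - 3*z) - ∂/∂y (-3*x) + ∂/∂z (-2*y).
Each of these terms simplifies to sums of mixed partials that cancel in pairs. The result is 0 (by equality of mixed partials for smooth functions — Schwarz / Clairaut).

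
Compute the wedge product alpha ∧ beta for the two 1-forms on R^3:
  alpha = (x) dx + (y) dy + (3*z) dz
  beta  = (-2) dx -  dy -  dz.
alpha ∧ beta = (-x + 2*y) dx ∧ dy + (-x + 6*z) dx ∧ dz + (-y + 3*z) dy ∧ dz

Distribute the wedge, using dx_i ∧ dx_j = -dx_j ∧ dx_i and dx_i ∧ dx_i = 0. For each pair (i, j) with i < j, the coefficient of dx_i ∧ dx_j in alpha ∧ beta is (alpha_i * beta_j - alpha_j * beta_i). Collecting: alpha ∧ beta = (-x + 2*y) dx ∧ dy + (-x + 6*z) dx ∧ dz + (-y + 3*z) dy ∧ dz.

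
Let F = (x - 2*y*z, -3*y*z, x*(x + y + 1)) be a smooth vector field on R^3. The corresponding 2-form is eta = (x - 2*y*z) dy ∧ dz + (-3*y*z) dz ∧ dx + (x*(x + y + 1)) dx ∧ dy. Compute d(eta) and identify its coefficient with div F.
d(eta) = (1 - 3*z) dx ∧ dy ∧ dz; div F = 1 - 3*z

For a 2-form in R^3 of the form above, applying d gives a 3-form with coefficient ∂P/∂x + ∂Q/∂y + ∂R/∂z:
  ∂P/∂x = 1
  ∂Q/∂y = -3*z
  ∂R/∂z = 0
Sum = 1 - 3*z, which is exactly div F.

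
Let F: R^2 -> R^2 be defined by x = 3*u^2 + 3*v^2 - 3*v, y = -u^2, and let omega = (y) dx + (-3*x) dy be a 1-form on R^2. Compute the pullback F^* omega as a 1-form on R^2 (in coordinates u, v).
F^* omega = (6*u*(2*u^2 + 3*v^2 - 3*v)) du + (u^2*(3 - 6*v)) dv

Using F^*(f dg) = (f ∘ F) d(g ∘ F), substitute each coordinate x_i by F_i(u, v) in f_i, and replace dx_i by d F_i = (∂F_i/∂u) du + (∂F_i/∂v) dv.
  For the x component: f_1(F) = -u^2; d F_1 = (6*u) du + (6*v - 3) dv
  For the y component: f_2(F) = -9*u^2 - 9*v^2 + 9*v; d F_2 = (-2*u) du + (0) dv
Combining and collecting du, dv coefficients:
  coeff of du: 6*u*(2*u^2 + 3*v^2 - 3*v)
  coeff of dv: u^2*(3 - 6*v)
F^* omega = (6*u*(2*u^2 + 3*v^2 - 3*v)) du + (u^2*(3 - 6*v)) dv.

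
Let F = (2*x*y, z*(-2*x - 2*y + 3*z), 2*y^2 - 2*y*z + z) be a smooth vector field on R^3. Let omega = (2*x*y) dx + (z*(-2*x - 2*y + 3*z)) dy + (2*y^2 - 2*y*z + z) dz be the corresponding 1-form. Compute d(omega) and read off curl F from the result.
d(omega) = (2*x + 6*y - 8*z) dy ∧ dz + (0) dz ∧ dx + (-2*x - 2*z) dx ∧ dy; curl F = (2*x + 6*y - 8*z, 0, -2*x - 2*z)

d omega = sum_{i<j} (∂f_j/∂x_i - ∂f_i/∂x_j) dx_i ∧ dx_j. Under the identification (dy ∧ dz, dz ∧ dx, dx ∧ dy) ↔ (e_x, e_y, e_z), the coefficients are exactly the components of curl F. Compute:
  ∂R/∂y - ∂Q/∂z = (4*y - 2*z) - (-2*x - 2*y + 6*z) = 2*x + 6*y - 8*z
  ∂P/∂z - ∂R/∂x = (0) - (0) = 0
  ∂Q/∂x - ∂P/∂y = (-2*z) - (2*x) = -2*x - 2*z.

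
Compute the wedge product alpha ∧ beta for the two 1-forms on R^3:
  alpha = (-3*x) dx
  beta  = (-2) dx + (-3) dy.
alpha ∧ beta = (9*x) dx ∧ dy

Distribute the wedge, using dx_i ∧ dx_j = -dx_j ∧ dx_i and dx_i ∧ dx_i = 0. For each pair (i, j) with i < j, the coefficient of dx_i ∧ dx_j in alpha ∧ beta is (alpha_i * beta_j - alpha_j * beta_i). Collecting: alpha ∧ beta = (9*x) dx ∧ dy.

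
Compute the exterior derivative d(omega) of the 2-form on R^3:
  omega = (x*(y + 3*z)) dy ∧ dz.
d(omega) = (y + 3*z) dx ∧ dy ∧ dz

For a 2-form omega = sum_{i<j} g_{ij} dx_i ∧ dx_j, the exterior derivative is
  d(omega) = sum_{i<j} d(g_{ij}) ∧ dx_i ∧ dx_j = sum_{i<j, k} (∂g_{ij}/∂x_k) dx_k ∧ dx_i ∧ dx_j.
Expand each term, using dx_k ∧ dx_i ∧ dx_j = sgn(permutation) dx_{(a)} ∧ dx_{(b)} ∧ dx_{(c)} with (a < b < c) sorted:
  d(x*(y + 3*z)) includes (∂/∂x)(x*(y + 3*z)) dx = (y + 3*z) dx, which multiplied by dy ∧ dz gives (y + 3*z) dx ∧ dy ∧ dz
Collecting like 3-forms: d(omega) = (y + 3*z) dx ∧ dy ∧ dz.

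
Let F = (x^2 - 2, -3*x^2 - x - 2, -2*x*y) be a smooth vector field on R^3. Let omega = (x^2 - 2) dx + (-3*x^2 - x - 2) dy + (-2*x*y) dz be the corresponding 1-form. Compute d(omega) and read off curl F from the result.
d(omega) = (-2*x) dy ∧ dz + (2*y) dz ∧ dx + (-6*x - 1) dx ∧ dy; curl F = (-2*x, 2*y, -6*x - 1)

d omega = sum_{i<j} (∂f_j/∂x_i - ∂f_i/∂x_j) dx_i ∧ dx_j. Under the identification (dy ∧ dz, dz ∧ dx, dx ∧ dy) ↔ (e_x, e_y, e_z), the coefficients are exactly the components of curl F. Compute:
  ∂R/∂y - ∂Q/∂z = (-2*x) - (0) = -2*x
  ∂P/∂z - ∂R/∂x = (0) - (-2*y) = 2*y
  ∂Q/∂x - ∂P/∂y = (-6*x - 1) - (0) = -6*x - 1.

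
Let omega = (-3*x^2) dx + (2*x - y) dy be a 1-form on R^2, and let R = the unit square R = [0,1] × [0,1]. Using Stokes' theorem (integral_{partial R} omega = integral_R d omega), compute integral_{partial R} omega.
integral_(partial R) omega = 2

Stokes: integral_partial_R omega = integral_R d omega with d omega = (∂Q/∂x - ∂P/∂y) dx ∧ dy.
  ∂Q/∂x = 2
  ∂P/∂y = 0
  integrand = ∂Q/∂x - ∂P/∂y = 2.
Integrating over R: integral_0^1 integral_0^1 (2) dx dy = 2.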